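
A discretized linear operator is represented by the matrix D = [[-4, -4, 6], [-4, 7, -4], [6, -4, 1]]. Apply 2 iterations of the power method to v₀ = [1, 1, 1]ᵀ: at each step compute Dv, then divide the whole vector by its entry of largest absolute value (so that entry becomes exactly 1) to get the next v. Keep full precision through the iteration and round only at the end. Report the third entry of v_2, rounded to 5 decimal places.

Dv0 = (-2.000000, -1.000000, 3.000000); divide by 3.000000 → v1 = (-0.666667, -0.333333, 1.000000)
Dv1 = (10.000000, -3.666667, -1.666667); divide by 10.000000 → v2 = (1.000000, -0.366667, -0.166667)
Requested entry of v2: -5/30 = -0.16667

-0.16667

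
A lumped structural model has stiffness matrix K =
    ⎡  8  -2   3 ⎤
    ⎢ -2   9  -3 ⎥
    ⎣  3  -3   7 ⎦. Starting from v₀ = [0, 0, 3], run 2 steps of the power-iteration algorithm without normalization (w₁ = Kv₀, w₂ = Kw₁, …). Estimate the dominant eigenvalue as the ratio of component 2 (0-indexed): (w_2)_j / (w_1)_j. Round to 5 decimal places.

9.57143

w1 = Kv₀ = (8·0 + (-2)·0 + 3·3; (-2)·0 + 9·0 + (-3)·3; 3·0 + (-3)·0 + 7·3) = (9, -9, 21)
w2 = Kw1 = (8·9 + (-2)·(-9) + 3·21; (-2)·9 + 9·(-9) + (-3)·21; 3·9 + (-3)·(-9) + 7·21) = (153, -162, 201)
Ratio at component: 201 / 21 = 9.57143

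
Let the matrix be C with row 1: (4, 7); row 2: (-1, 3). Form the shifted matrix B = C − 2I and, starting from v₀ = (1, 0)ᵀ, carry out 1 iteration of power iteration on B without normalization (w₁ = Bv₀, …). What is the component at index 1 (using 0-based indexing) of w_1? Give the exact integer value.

-1

B = C − 2I has rows (2, 7); (-1, 1)
w1 = Bv₀ = (2·1 + 7·0; (-1)·1 + 1·0) = (2, -1)
Requested component of w1: -1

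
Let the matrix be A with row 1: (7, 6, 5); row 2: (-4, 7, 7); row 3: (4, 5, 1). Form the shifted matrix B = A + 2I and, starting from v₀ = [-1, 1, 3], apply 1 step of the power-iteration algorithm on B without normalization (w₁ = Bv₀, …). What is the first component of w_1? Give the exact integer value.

12

B = A + 2I has rows (9, 6, 5); (-4, 9, 7); (4, 5, 3)
w1 = Bv₀ = (9·(-1) + 6·1 + 5·3; (-4)·(-1) + 9·1 + 7·3; 4·(-1) + 5·1 + 3·3) = (12, 34, 10)
Requested component of w1: 12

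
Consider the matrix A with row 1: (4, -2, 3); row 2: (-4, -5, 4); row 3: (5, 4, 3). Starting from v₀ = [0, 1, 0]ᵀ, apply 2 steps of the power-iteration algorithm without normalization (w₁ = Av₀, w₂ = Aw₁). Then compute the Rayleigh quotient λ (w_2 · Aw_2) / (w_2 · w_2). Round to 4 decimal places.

λ ≈ -8.0236

w1 = Av₀ = (4·0 + (-2)·1 + 3·0; (-4)·0 + (-5)·1 + 4·0; 5·0 + 4·1 + 3·0) = (-2, -5, 4)
w2 = Aw1 = (4·(-2) + (-2)·(-5) + 3·4; (-4)·(-2) + (-5)·(-5) + 4·4; 5·(-2) + 4·(-5) + 3·4) = (14, 49, -18)
Aw2 = (-96, -373, 212)
w2·Aw2 = 14·(-96) + 49·(-373) + (-18)·212 = -23437; w2·w2 = 14·14 + 49·49 + (-18)·(-18) = 2921
λ ≈ -23437/2921 = -8.0236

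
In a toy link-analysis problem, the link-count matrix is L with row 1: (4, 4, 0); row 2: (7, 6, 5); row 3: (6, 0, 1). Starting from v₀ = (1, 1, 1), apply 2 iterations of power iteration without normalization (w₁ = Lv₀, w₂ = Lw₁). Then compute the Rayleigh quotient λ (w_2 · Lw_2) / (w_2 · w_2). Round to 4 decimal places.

w1 = Lv₀ = (4·1 + 4·1 + 0·1; 7·1 + 6·1 + 5·1; 6·1 + 0·1 + 1·1) = (8, 18, 7)
w2 = Lw1 = (4·8 + 4·18 + 0·7; 7·8 + 6·18 + 5·7; 6·8 + 0·18 + 1·7) = (104, 199, 55)
Lw2 = (1212, 2197, 679)
w2·Lw2 = 104·1212 + 199·2197 + 55·679 = 600596; w2·w2 = 104·104 + 199·199 + 55·55 = 53442
λ ≈ 600596/53442 = 11.2383

λ ≈ 11.2383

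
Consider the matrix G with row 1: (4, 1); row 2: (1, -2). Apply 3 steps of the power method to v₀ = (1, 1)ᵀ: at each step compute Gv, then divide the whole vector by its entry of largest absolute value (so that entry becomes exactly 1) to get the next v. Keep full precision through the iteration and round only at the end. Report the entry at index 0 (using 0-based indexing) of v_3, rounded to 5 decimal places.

1.00000

Gv0 = (5.000000, -1.000000); divide by 5.000000 → v1 = (1.000000, -0.200000)
Gv1 = (3.800000, 1.400000); divide by 3.800000 → v2 = (1.000000, 0.368421)
Gv2 = (4.368421, 0.263158); divide by 4.368421 → v3 = (1.000000, 0.060241)
Requested entry of v3: 83/83 = 1.00000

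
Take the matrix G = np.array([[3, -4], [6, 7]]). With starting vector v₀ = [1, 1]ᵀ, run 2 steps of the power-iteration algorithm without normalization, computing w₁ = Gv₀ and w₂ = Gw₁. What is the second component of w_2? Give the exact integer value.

w1 = Gv₀ = (3·1 + (-4)·1; 6·1 + 7·1) = (-1, 13)
w2 = Gw1 = (3·(-1) + (-4)·13; 6·(-1) + 7·13) = (-55, 85)
The requested component of w2 is 85.

85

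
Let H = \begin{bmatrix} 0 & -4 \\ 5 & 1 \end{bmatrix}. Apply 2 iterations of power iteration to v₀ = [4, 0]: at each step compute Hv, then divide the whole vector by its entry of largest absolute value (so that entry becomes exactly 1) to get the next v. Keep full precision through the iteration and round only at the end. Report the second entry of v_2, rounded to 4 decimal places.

-0.2500

Hv0 = (0.00000, 20.00000); divide by 20.00000 → v1 = (0.00000, 1.00000)
Hv1 = (-4.00000, 1.00000); divide by -4.00000 → v2 = (1.00000, -0.25000)
Requested entry of v2: 20/-80 = -0.2500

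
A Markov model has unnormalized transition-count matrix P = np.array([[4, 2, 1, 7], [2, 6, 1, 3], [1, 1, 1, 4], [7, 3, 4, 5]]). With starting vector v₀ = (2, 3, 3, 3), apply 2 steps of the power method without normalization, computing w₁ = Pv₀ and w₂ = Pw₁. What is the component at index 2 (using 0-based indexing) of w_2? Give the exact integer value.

292

w1 = Pv₀ = (4·2 + 2·3 + 1·3 + 7·3; 2·2 + 6·3 + 1·3 + 3·3; 1·2 + 1·3 + 1·3 + 4·3; 7·2 + 3·3 + 4·3 + 5·3) = (38, 34, 20, 50)
w2 = Pw1 = (4·38 + 2·34 + 1·20 + 7·50; 2·38 + 6·34 + 1·20 + 3·50; 1·38 + 1·34 + 1·20 + 4·50; 7·38 + 3·34 + 4·20 + 5·50) = (590, 450, 292, 698)
The requested component of w2 is 292.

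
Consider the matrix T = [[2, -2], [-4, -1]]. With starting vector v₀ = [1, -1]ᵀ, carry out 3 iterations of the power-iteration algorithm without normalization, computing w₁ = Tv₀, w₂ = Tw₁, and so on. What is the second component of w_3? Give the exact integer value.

w1 = Tv₀ = (4, -3)
w2 = Tw1 = (14, -13)
w3 = Tw2 = (54, -43)
The requested component of w3 is -43.

-43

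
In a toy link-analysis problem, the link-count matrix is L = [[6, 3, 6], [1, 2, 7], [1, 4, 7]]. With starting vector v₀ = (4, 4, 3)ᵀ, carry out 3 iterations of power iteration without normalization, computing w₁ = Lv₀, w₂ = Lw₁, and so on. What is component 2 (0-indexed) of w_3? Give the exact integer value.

5608

w1 = Lv₀ = (54, 33, 41)
w2 = Lw1 = (669, 407, 473)
w3 = Lw2 = (8073, 4794, 5608)
The requested component of w3 is 5608.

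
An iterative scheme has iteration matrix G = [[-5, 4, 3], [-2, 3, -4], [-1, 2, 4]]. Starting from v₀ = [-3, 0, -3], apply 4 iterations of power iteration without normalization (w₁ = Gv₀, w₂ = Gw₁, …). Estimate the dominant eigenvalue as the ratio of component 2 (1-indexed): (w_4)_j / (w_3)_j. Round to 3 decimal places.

-0.974

w1 = Gv₀ = (6, 18, -9)
w2 = Gw1 = (15, 78, -6)
w3 = Gw2 = (219, 228, 117)
w4 = Gw3 = (168, -222, 705)
Ratio at component: -222 / 228 = -0.974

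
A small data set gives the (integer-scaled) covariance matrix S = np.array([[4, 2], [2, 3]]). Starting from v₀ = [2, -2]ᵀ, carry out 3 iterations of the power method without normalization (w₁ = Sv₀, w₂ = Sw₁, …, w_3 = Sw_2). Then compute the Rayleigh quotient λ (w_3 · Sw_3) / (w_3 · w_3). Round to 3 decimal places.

5.482

w1 = Sv₀ = (4·2 + 2·(-2); 2·2 + 3·(-2)) = (4, -2)
w2 = Sw1 = (4·4 + 2·(-2); 2·4 + 3·(-2)) = (12, 2)
w3 = Sw2 = (52, 30)
Sw3 = (268, 194)
w3·Sw3 = 52·268 + 30·194 = 19756; w3·w3 = 52·52 + 30·30 = 3604
λ ≈ 19756/3604 = 5.482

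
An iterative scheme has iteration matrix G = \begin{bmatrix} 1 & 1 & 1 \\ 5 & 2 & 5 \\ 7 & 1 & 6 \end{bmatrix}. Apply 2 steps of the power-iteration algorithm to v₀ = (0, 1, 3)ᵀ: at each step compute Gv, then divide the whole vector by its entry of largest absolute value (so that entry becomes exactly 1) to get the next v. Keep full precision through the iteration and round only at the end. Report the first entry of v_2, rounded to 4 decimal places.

0.2516

Gv0 = (4.00000, 17.00000, 19.00000); divide by 19.00000 → v1 = (0.21053, 0.89474, 1.00000)
Gv1 = (2.10526, 7.84211, 8.36842); divide by 8.36842 → v2 = (0.25157, 0.93711, 1.00000)
Requested entry of v2: 40/159 = 0.2516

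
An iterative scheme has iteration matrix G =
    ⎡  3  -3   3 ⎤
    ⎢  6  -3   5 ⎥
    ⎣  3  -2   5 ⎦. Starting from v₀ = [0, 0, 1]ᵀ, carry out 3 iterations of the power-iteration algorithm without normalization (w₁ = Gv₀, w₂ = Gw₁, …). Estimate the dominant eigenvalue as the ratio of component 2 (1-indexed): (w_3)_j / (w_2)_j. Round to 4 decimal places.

λ ≈ 3.2143

w1 = Gv₀ = (3·0 + (-3)·0 + 3·1; 6·0 + (-3)·0 + 5·1; 3·0 + (-2)·0 + 5·1) = (3, 5, 5)
w2 = Gw1 = (3·3 + (-3)·5 + 3·5; 6·3 + (-3)·5 + 5·5; 3·3 + (-2)·5 + 5·5) = (9, 28, 24)
w3 = Gw2 = (15, 90, 91)
Ratio at component: 90 / 28 = 3.2143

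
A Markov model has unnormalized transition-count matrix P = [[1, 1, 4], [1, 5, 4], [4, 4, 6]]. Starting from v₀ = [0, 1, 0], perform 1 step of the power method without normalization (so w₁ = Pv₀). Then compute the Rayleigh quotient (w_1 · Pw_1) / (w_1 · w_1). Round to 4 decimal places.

10.0952

w1 = Pv₀ = (1·0 + 1·1 + 4·0; 1·0 + 5·1 + 4·0; 4·0 + 4·1 + 6·0) = (1, 5, 4)
Pw1 = (22, 42, 48)
w1·Pw1 = 1·22 + 5·42 + 4·48 = 424; w1·w1 = 1·1 + 5·5 + 4·4 = 42
λ ≈ 424/42 = 10.0952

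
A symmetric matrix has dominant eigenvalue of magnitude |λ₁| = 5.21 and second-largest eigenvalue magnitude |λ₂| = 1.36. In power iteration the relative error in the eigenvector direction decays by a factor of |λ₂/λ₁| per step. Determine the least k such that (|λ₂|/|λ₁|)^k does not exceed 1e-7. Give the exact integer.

|λ₂/λ₁| = 1.36/5.21 = 0.26104
Need k ≥ ln(1e-7) / ln(0.26104) = -16.1181 / -1.3431 ≈ 12.001
Smallest integer k satisfying the bound: 13

13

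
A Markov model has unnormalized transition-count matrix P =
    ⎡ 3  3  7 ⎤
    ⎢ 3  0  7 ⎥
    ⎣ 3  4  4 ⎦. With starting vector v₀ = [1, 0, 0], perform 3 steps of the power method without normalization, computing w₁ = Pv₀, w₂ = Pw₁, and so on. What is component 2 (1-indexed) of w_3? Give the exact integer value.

348

w1 = Pv₀ = (3·1 + 3·0 + 7·0; 3·1 + 0·0 + 7·0; 3·1 + 4·0 + 4·0) = (3, 3, 3)
w2 = Pw1 = (3·3 + 3·3 + 7·3; 3·3 + 0·3 + 7·3; 3·3 + 4·3 + 4·3) = (39, 30, 33)
w3 = Pw2 = (438, 348, 369)
The requested component of w3 is 348.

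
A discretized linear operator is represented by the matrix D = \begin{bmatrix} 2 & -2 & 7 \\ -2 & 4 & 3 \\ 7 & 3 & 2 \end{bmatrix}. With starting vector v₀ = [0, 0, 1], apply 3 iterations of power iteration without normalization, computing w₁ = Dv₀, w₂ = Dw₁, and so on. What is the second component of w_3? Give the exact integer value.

w1 = Dv₀ = (7, 3, 2)
w2 = Dw1 = (22, 4, 62)
w3 = Dw2 = (470, 158, 290)
The requested component of w3 is 158.

158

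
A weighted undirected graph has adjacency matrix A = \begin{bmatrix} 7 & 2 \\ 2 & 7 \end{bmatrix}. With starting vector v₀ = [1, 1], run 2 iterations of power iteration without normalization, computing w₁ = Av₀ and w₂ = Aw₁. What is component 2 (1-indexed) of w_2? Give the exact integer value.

w1 = Av₀ = (7·1 + 2·1; 2·1 + 7·1) = (9, 9)
w2 = Aw1 = (7·9 + 2·9; 2·9 + 7·9) = (81, 81)
The requested component of w2 is 81.

81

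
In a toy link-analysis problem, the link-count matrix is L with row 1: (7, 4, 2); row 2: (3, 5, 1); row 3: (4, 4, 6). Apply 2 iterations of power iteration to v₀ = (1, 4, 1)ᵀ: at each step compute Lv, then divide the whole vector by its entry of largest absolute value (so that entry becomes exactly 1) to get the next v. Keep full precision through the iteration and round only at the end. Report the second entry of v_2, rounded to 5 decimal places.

0.62784

Lv0 = (25.000000, 24.000000, 26.000000); divide by 26.000000 → v1 = (0.961538, 0.923077, 1.000000)
Lv1 = (12.423077, 8.500000, 13.538462); divide by 13.538462 → v2 = (0.917614, 0.627841, 1.000000)
Requested entry of v2: 221/352 = 0.62784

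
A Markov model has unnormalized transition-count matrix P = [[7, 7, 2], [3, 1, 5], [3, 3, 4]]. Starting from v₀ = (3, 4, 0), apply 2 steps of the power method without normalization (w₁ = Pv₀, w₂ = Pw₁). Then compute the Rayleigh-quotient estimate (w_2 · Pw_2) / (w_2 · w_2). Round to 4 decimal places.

λ ≈ 11.9671

w1 = Pv₀ = (7·3 + 7·4 + 2·0; 3·3 + 1·4 + 5·0; 3·3 + 3·4 + 4·0) = (49, 13, 21)
w2 = Pw1 = (7·49 + 7·13 + 2·21; 3·49 + 1·13 + 5·21; 3·49 + 3·13 + 4·21) = (476, 265, 270)
Pw2 = (5727, 3043, 3303)
w2·Pw2 = 476·5727 + 265·3043 + 270·3303 = 4424257; w2·w2 = 476·476 + 265·265 + 270·270 = 369701
λ ≈ 4424257/369701 = 11.9671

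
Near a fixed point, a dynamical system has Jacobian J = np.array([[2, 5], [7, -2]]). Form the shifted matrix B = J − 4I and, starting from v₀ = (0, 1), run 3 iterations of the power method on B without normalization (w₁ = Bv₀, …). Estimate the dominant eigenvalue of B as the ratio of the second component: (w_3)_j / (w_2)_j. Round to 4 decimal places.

B = J − 4I has rows (-2, 5); (7, -6)
w1 = Bv₀ = ((-2)·0 + 5·1; 7·0 + (-6)·1) = (5, -6)
w2 = Bw1 = ((-2)·5 + 5·(-6); 7·5 + (-6)·(-6)) = (-40, 71)
w3 = Bw2 = (435, -706)
Ratio: -706/71 = -9.9437

μ ≈ -9.9437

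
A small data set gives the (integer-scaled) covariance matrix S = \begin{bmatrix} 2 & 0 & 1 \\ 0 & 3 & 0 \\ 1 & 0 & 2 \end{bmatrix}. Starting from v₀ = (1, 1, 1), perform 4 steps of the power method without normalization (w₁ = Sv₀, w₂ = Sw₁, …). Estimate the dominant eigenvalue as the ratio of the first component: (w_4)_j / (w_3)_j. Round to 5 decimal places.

λ ≈ 3.00000

w1 = Sv₀ = (3, 3, 3)
w2 = Sw1 = (9, 9, 9)
w3 = Sw2 = (27, 27, 27)
w4 = Sw3 = (81, 81, 81)
Ratio at component: 81 / 27 = 3.00000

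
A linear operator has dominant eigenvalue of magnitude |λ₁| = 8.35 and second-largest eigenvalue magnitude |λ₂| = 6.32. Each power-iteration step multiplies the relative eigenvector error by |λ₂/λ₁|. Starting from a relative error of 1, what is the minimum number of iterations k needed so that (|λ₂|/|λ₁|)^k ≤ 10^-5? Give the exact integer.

|λ₂/λ₁| = 6.32/8.35 = 0.75689
Need k ≥ ln(10^-5) / ln(0.75689) = -11.5129 / -0.2785 ≈ 41.333
Smallest integer k satisfying the bound: 42

42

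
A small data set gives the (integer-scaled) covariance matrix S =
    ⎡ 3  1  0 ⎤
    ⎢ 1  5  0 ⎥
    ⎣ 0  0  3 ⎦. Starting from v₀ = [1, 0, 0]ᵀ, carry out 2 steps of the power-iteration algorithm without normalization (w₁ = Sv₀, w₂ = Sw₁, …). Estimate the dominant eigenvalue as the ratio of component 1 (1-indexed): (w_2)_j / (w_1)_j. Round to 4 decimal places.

λ ≈ 3.3333

w1 = Sv₀ = (3, 1, 0)
w2 = Sw1 = (10, 8, 0)
Ratio at component: 10 / 3 = 3.3333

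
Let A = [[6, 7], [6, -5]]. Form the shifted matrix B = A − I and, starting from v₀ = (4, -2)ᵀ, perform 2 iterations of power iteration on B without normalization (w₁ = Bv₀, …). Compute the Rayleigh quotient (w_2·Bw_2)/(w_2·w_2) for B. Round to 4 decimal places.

-4.0801

B = A − I has rows (5, 7); (6, -6)
w1 = Bv₀ = (5·4 + 7·(-2); 6·4 + (-6)·(-2)) = (6, 36)
w2 = Bw1 = (5·6 + 7·36; 6·6 + (-6)·36) = (282, -180)
Bw2 = (150, 2772)
w2·Bw2 = -456660; w2·w2 = 111924; μ ≈ -456660/111924 = -4.0801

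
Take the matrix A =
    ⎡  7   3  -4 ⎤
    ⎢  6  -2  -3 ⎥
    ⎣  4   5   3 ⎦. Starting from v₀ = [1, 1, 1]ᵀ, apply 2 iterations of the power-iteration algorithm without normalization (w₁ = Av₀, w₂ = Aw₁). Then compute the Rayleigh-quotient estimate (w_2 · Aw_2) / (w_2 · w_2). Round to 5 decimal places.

w1 = Av₀ = (7·1 + 3·1 + (-4)·1; 6·1 + (-2)·1 + (-3)·1; 4·1 + 5·1 + 3·1) = (6, 1, 12)
w2 = Aw1 = (7·6 + 3·1 + (-4)·12; 6·6 + (-2)·1 + (-3)·12; 4·6 + 5·1 + 3·12) = (-3, -2, 65)
Aw2 = (-287, -209, 173)
w2·Aw2 = (-3)·(-287) + (-2)·(-209) + 65·173 = 12524; w2·w2 = (-3)·(-3) + (-2)·(-2) + 65·65 = 4238
λ ≈ 12524/4238 = 2.95517

2.95517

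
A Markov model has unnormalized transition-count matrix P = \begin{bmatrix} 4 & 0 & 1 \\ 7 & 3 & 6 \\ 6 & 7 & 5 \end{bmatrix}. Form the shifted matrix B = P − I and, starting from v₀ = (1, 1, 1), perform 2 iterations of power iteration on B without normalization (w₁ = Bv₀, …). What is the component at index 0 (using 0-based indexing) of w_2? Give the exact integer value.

29

B = P − I has rows (3, 0, 1); (7, 2, 6); (6, 7, 4)
w1 = Bv₀ = (4, 15, 17)
w2 = Bw1 = (29, 160, 197)
Requested component of w2: 29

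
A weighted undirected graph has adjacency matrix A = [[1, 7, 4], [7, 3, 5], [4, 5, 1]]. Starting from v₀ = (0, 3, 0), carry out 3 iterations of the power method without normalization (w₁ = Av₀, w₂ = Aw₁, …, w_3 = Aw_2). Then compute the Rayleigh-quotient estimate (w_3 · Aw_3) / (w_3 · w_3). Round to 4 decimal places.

w1 = Av₀ = (1·0 + 7·3 + 4·0; 7·0 + 3·3 + 5·0; 4·0 + 5·3 + 1·0) = (21, 9, 15)
w2 = Aw1 = (1·21 + 7·9 + 4·15; 7·21 + 3·9 + 5·15; 4·21 + 5·9 + 1·15) = (144, 249, 144)
w3 = Aw2 = (2463, 2475, 1965)
Aw3 = (27648, 34491, 24192)
w3·Aw3 = 2463·27648 + 2475·34491 + 1965·24192 = 200999529; w3·w3 = 2463·2463 + 2475·2475 + 1965·1965 = 16053219
λ ≈ 200999529/16053219 = 12.5208

12.5208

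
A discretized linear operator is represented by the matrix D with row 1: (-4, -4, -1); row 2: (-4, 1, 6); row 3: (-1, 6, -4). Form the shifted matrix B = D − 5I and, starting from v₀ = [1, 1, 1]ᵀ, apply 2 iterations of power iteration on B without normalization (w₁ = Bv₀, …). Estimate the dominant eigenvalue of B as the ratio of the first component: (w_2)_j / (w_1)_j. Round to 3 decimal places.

B = D − 5I has rows (-9, -4, -1); (-4, -4, 6); (-1, 6, -9)
w1 = Bv₀ = ((-9)·1 + (-4)·1 + (-1)·1; (-4)·1 + (-4)·1 + 6·1; (-1)·1 + 6·1 + (-9)·1) = (-14, -2, -4)
w2 = Bw1 = ((-9)·(-14) + (-4)·(-2) + (-1)·(-4); (-4)·(-14) + (-4)·(-2) + 6·(-4); (-1)·(-14) + 6·(-2) + (-9)·(-4)) = (138, 40, 38)
Ratio: 138/-14 = -9.857

μ ≈ -9.857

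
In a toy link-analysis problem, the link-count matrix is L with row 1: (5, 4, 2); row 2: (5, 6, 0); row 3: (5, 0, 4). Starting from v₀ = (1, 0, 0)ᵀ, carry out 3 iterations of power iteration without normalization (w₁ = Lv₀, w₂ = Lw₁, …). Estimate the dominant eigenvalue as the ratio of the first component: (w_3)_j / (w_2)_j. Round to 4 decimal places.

w1 = Lv₀ = (5·1 + 4·0 + 2·0; 5·1 + 6·0 + 0·0; 5·1 + 0·0 + 4·0) = (5, 5, 5)
w2 = Lw1 = (5·5 + 4·5 + 2·5; 5·5 + 6·5 + 0·5; 5·5 + 0·5 + 4·5) = (55, 55, 45)
w3 = Lw2 = (585, 605, 455)
Ratio at component: 585 / 55 = 10.6364

10.6364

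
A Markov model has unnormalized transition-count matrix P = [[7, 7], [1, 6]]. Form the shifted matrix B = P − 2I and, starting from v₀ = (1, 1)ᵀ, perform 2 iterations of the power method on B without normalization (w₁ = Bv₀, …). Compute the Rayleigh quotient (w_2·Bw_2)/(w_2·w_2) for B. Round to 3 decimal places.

B = P − 2I has rows (5, 7); (1, 4)
w1 = Bv₀ = (5·1 + 7·1; 1·1 + 4·1) = (12, 5)
w2 = Bw1 = (5·12 + 7·5; 1·12 + 4·5) = (95, 32)
Bw2 = (699, 223)
w2·Bw2 = 73541; w2·w2 = 10049; μ ≈ 73541/10049 = 7.318

7.318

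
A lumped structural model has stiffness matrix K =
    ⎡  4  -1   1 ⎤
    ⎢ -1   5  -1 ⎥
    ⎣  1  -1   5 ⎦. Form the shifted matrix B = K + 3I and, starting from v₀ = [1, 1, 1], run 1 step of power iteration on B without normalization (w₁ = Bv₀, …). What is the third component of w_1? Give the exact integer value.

8

B = K + 3I has rows (7, -1, 1); (-1, 8, -1); (1, -1, 8)
w1 = Bv₀ = (7·1 + (-1)·1 + 1·1; (-1)·1 + 8·1 + (-1)·1; 1·1 + (-1)·1 + 8·1) = (7, 6, 8)
Requested component of w1: 8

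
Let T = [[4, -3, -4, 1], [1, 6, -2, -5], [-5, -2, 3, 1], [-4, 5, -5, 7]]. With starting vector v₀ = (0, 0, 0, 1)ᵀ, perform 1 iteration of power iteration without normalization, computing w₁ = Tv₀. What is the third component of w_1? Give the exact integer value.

1

w1 = Tv₀ = (1, -5, 1, 7)
The requested component of w1 is 1.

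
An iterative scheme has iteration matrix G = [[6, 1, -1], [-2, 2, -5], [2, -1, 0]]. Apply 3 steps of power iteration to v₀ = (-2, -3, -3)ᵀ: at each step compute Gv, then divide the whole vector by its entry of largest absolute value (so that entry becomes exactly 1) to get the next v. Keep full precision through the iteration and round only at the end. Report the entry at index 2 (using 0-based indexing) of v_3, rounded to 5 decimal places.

-0.41606

Gv0 = (-12.000000, 13.000000, -1.000000); divide by 13.000000 → v1 = (-0.923077, 1.000000, -0.076923)
Gv1 = (-4.461538, 4.230769, -2.846154); divide by -4.461538 → v2 = (1.000000, -0.948276, 0.637931)
Gv2 = (4.413793, -7.086207, 2.948276); divide by -7.086207 → v3 = (-0.622871, 1.000000, -0.416058)
Requested entry of v3: -171/411 = -0.41606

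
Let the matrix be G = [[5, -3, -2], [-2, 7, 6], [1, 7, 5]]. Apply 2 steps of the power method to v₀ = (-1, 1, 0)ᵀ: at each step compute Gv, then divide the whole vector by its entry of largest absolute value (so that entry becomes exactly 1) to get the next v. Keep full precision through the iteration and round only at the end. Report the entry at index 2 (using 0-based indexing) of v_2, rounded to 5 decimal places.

Gv0 = (-8.000000, 9.000000, 6.000000); divide by 9.000000 → v1 = (-0.888889, 1.000000, 0.666667)
Gv1 = (-8.777778, 12.777778, 9.444444); divide by 12.777778 → v2 = (-0.686957, 1.000000, 0.739130)
Requested entry of v2: 85/115 = 0.73913

0.73913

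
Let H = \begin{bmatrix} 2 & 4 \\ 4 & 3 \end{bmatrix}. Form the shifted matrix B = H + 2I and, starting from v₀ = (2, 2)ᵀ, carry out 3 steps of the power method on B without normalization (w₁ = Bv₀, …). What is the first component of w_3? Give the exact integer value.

B = H + 2I has rows (4, 4); (4, 5)
w1 = Bv₀ = (16, 18)
w2 = Bw1 = (136, 154)
w3 = Bw2 = (1160, 1314)
Requested component of w3: 1160

1160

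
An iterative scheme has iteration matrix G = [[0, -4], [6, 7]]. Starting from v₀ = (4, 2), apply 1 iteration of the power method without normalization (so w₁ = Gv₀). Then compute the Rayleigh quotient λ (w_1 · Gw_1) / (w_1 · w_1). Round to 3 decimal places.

w1 = Gv₀ = (0·4 + (-4)·2; 6·4 + 7·2) = (-8, 38)
Gw1 = (-152, 218)
w1·Gw1 = (-8)·(-152) + 38·218 = 9500; w1·w1 = (-8)·(-8) + 38·38 = 1508
λ ≈ 9500/1508 = 6.300

λ ≈ 6.300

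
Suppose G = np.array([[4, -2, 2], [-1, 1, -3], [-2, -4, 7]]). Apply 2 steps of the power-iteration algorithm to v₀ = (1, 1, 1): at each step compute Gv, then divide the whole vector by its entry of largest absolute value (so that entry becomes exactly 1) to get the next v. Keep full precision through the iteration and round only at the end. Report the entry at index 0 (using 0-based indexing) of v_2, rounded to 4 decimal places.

Gv0 = (4.00000, -3.00000, 1.00000); divide by 4.00000 → v1 = (1.00000, -0.75000, 0.25000)
Gv1 = (6.00000, -2.50000, 2.75000); divide by 6.00000 → v2 = (1.00000, -0.41667, 0.45833)
Requested entry of v2: 24/24 = 1.0000

1.0000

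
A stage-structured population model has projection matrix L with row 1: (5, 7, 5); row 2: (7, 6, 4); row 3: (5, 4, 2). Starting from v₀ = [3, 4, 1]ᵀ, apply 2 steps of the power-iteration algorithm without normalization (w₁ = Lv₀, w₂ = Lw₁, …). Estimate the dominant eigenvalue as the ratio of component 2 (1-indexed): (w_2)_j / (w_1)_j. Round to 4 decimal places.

w1 = Lv₀ = (5·3 + 7·4 + 5·1; 7·3 + 6·4 + 4·1; 5·3 + 4·4 + 2·1) = (48, 49, 33)
w2 = Lw1 = (5·48 + 7·49 + 5·33; 7·48 + 6·49 + 4·33; 5·48 + 4·49 + 2·33) = (748, 762, 502)
Ratio at component: 762 / 49 = 15.5510

15.5510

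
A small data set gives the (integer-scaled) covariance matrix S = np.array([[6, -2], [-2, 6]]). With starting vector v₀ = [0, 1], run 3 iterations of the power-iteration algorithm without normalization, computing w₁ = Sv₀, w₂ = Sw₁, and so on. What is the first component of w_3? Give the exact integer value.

-224

w1 = Sv₀ = (-2, 6)
w2 = Sw1 = (-24, 40)
w3 = Sw2 = (-224, 288)
The requested component of w3 is -224.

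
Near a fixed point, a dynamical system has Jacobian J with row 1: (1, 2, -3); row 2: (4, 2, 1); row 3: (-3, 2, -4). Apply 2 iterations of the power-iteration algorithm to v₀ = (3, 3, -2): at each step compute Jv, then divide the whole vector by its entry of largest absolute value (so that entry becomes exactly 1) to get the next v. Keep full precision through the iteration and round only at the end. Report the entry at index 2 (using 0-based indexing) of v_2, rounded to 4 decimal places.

Jv0 = (15.00000, 16.00000, 5.00000); divide by 16.00000 → v1 = (0.93750, 1.00000, 0.31250)
Jv1 = (2.00000, 6.06250, -2.06250); divide by 6.06250 → v2 = (0.32990, 1.00000, -0.34021)
Requested entry of v2: -33/97 = -0.3402

-0.3402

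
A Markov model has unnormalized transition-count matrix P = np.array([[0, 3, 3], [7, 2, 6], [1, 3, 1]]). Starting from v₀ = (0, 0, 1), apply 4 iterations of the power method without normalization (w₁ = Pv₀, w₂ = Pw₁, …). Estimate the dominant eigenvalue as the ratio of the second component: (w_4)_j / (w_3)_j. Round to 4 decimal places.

w1 = Pv₀ = (0·0 + 3·0 + 3·1; 7·0 + 2·0 + 6·1; 1·0 + 3·0 + 1·1) = (3, 6, 1)
w2 = Pw1 = (0·3 + 3·6 + 3·1; 7·3 + 2·6 + 6·1; 1·3 + 3·6 + 1·1) = (21, 39, 22)
w3 = Pw2 = (183, 357, 160)
w4 = Pw3 = (1551, 2955, 1414)
Ratio at component: 2955 / 357 = 8.2773

8.2773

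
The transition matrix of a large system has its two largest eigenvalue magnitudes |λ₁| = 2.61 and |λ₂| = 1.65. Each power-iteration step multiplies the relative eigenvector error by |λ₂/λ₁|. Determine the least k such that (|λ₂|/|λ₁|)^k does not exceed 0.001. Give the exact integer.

|λ₂/λ₁| = 1.65/2.61 = 0.63218
Need k ≥ ln(0.001) / ln(0.63218) = -6.9078 / -0.4586 ≈ 15.064
Smallest integer k satisfying the bound: 16

16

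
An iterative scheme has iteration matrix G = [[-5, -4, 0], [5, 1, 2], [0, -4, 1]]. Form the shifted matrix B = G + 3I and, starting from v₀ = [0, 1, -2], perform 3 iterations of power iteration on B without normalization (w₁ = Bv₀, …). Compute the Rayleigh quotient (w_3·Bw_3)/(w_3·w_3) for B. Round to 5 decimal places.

B = G + 3I has rows (-2, -4, 0); (5, 4, 2); (0, -4, 4)
w1 = Bv₀ = ((-2)·0 + (-4)·1 + 0·(-2); 5·0 + 4·1 + 2·(-2); 0·0 + (-4)·1 + 4·(-2)) = (-4, 0, -12)
w2 = Bw1 = ((-2)·(-4) + (-4)·0 + 0·(-12); 5·(-4) + 4·0 + 2·(-12); 0·(-4) + (-4)·0 + 4·(-12)) = (8, -44, -48)
w3 = Bw2 = (160, -232, -16)
Bw3 = (608, -160, 864)
w3·Bw3 = 120576; w3·w3 = 79680; μ ≈ 120576/79680 = 1.51325

1.51325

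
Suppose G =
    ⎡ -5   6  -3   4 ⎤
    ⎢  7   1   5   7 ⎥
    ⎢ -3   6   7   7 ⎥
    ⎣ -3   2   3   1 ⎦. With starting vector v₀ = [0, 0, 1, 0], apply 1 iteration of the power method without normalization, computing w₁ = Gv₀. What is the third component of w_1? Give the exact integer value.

w1 = Gv₀ = (-3, 5, 7, 3)
The requested component of w1 is 7.

7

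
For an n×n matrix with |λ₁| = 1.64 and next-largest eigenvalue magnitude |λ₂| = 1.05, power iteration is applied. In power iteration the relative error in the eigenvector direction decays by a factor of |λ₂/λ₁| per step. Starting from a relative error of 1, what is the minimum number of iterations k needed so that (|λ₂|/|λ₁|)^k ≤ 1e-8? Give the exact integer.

42

|λ₂/λ₁| = 1.05/1.64 = 0.64024
Need k ≥ ln(1e-8) / ln(0.64024) = -18.4207 / -0.4459 ≈ 41.311
Smallest integer k satisfying the bound: 42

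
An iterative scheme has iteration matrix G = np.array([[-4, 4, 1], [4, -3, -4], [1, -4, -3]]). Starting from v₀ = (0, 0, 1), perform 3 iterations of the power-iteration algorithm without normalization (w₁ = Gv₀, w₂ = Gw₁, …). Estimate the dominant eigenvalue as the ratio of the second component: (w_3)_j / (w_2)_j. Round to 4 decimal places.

-10.0000

w1 = Gv₀ = ((-4)·0 + 4·0 + 1·1; 4·0 + (-3)·0 + (-4)·1; 1·0 + (-4)·0 + (-3)·1) = (1, -4, -3)
w2 = Gw1 = ((-4)·1 + 4·(-4) + 1·(-3); 4·1 + (-3)·(-4) + (-4)·(-3); 1·1 + (-4)·(-4) + (-3)·(-3)) = (-23, 28, 26)
w3 = Gw2 = (230, -280, -213)
Ratio at component: -280 / 28 = -10.0000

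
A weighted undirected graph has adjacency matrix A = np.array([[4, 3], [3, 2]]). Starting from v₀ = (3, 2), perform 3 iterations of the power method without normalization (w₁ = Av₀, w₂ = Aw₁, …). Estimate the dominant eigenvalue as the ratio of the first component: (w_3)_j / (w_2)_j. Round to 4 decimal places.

6.1622

w1 = Av₀ = (18, 13)
w2 = Aw1 = (111, 80)
w3 = Aw2 = (684, 493)
Ratio at component: 684 / 111 = 6.1622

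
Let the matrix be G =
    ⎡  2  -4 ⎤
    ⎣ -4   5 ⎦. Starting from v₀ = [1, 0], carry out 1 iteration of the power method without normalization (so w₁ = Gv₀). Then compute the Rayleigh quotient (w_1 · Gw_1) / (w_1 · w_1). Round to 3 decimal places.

λ ≈ 7.600

w1 = Gv₀ = (2, -4)
Gw1 = (20, -28)
w1·Gw1 = 2·20 + (-4)·(-28) = 152; w1·w1 = 2·2 + (-4)·(-4) = 20
λ ≈ 152/20 = 7.600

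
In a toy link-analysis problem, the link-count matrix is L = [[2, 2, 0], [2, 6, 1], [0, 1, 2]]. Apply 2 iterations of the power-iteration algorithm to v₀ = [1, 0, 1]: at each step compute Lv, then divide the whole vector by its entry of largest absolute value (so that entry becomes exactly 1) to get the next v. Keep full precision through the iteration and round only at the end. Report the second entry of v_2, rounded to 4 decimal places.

Lv0 = (2.00000, 3.00000, 2.00000); divide by 3.00000 → v1 = (0.66667, 1.00000, 0.66667)
Lv1 = (3.33333, 8.00000, 2.33333); divide by 8.00000 → v2 = (0.41667, 1.00000, 0.29167)
Requested entry of v2: 24/24 = 1.0000

1.0000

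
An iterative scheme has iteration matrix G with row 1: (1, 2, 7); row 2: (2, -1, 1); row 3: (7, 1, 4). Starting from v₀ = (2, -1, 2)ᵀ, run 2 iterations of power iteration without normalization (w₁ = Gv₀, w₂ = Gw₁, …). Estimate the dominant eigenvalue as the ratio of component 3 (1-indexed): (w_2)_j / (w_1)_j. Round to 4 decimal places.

9.0000

w1 = Gv₀ = (1·2 + 2·(-1) + 7·2; 2·2 + (-1)·(-1) + 1·2; 7·2 + 1·(-1) + 4·2) = (14, 7, 21)
w2 = Gw1 = (1·14 + 2·7 + 7·21; 2·14 + (-1)·7 + 1·21; 7·14 + 1·7 + 4·21) = (175, 42, 189)
Ratio at component: 189 / 21 = 9.0000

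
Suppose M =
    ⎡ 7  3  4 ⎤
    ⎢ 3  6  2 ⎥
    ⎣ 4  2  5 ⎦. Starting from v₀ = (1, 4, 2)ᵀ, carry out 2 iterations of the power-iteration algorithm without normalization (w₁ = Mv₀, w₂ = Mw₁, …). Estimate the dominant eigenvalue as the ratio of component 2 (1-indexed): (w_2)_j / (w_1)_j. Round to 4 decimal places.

10.0323

w1 = Mv₀ = (7·1 + 3·4 + 4·2; 3·1 + 6·4 + 2·2; 4·1 + 2·4 + 5·2) = (27, 31, 22)
w2 = Mw1 = (7·27 + 3·31 + 4·22; 3·27 + 6·31 + 2·22; 4·27 + 2·31 + 5·22) = (370, 311, 280)
Ratio at component: 311 / 31 = 10.0323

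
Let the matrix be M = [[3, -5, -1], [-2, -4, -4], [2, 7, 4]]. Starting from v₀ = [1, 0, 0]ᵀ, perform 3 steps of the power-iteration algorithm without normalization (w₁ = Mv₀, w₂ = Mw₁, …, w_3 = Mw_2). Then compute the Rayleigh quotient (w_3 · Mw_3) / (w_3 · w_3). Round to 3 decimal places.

λ ≈ 3.688

w1 = Mv₀ = (3, -2, 2)
w2 = Mw1 = (17, -6, 0)
w3 = Mw2 = (81, -10, -8)
Mw3 = (301, -90, 60)
w3·Mw3 = 81·301 + (-10)·(-90) + (-8)·60 = 24801; w3·w3 = 81·81 + (-10)·(-10) + (-8)·(-8) = 6725
λ ≈ 24801/6725 = 3.688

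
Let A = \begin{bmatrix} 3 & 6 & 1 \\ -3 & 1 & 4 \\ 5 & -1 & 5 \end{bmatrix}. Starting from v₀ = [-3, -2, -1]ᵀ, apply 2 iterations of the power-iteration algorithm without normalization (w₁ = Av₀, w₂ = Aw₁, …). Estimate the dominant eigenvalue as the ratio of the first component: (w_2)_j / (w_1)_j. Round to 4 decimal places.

λ ≈ 3.0000

w1 = Av₀ = (3·(-3) + 6·(-2) + 1·(-1); (-3)·(-3) + 1·(-2) + 4·(-1); 5·(-3) + (-1)·(-2) + 5·(-1)) = (-22, 3, -18)
w2 = Aw1 = (3·(-22) + 6·3 + 1·(-18); (-3)·(-22) + 1·3 + 4·(-18); 5·(-22) + (-1)·3 + 5·(-18)) = (-66, -3, -203)
Ratio at component: -66 / -22 = 3.0000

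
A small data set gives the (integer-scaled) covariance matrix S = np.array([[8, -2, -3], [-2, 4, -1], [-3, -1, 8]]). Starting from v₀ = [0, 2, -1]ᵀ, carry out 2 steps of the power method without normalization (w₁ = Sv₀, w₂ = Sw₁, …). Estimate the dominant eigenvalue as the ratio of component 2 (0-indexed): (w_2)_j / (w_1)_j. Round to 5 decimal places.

λ ≈ 8.60000

w1 = Sv₀ = (8·0 + (-2)·2 + (-3)·(-1); (-2)·0 + 4·2 + (-1)·(-1); (-3)·0 + (-1)·2 + 8·(-1)) = (-1, 9, -10)
w2 = Sw1 = (8·(-1) + (-2)·9 + (-3)·(-10); (-2)·(-1) + 4·9 + (-1)·(-10); (-3)·(-1) + (-1)·9 + 8·(-10)) = (4, 48, -86)
Ratio at component: -86 / -10 = 8.60000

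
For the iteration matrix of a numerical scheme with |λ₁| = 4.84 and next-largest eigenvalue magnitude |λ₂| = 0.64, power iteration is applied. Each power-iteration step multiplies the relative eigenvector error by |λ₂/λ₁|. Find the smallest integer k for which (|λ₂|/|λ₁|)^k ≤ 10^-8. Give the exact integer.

10

|λ₂/λ₁| = 0.64/4.84 = 0.13223
Need k ≥ ln(10^-8) / ln(0.13223) = -18.4207 / -2.0232 ≈ 9.105
Smallest integer k satisfying the bound: 10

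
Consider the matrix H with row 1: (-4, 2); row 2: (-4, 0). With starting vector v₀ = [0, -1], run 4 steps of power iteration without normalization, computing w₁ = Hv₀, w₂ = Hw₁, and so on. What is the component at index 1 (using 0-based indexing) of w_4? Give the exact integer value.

64

w1 = Hv₀ = ((-4)·0 + 2·(-1); (-4)·0 + 0·(-1)) = (-2, 0)
w2 = Hw1 = ((-4)·(-2) + 2·0; (-4)·(-2) + 0·0) = (8, 8)
w3 = Hw2 = (-16, -32)
w4 = Hw3 = (0, 64)
The requested component of w4 is 64.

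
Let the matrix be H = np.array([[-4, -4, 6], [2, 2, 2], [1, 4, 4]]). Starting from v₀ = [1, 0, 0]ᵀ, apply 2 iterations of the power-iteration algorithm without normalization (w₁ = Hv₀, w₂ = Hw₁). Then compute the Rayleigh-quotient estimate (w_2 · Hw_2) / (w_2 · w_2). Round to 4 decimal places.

λ ≈ 0.8485

w1 = Hv₀ = ((-4)·1 + (-4)·0 + 6·0; 2·1 + 2·0 + 2·0; 1·1 + 4·0 + 4·0) = (-4, 2, 1)
w2 = Hw1 = ((-4)·(-4) + (-4)·2 + 6·1; 2·(-4) + 2·2 + 2·1; 1·(-4) + 4·2 + 4·1) = (14, -2, 8)
Hw2 = (0, 40, 38)
w2·Hw2 = 14·0 + (-2)·40 + 8·38 = 224; w2·w2 = 14·14 + (-2)·(-2) + 8·8 = 264
λ ≈ 224/264 = 0.8485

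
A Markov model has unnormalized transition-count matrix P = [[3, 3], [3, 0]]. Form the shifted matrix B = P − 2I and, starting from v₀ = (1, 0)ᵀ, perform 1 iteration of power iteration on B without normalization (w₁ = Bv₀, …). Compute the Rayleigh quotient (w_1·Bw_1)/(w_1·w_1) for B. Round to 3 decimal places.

μ ≈ 0.100

B = P − 2I has rows (1, 3); (3, -2)
w1 = Bv₀ = (1·1 + 3·0; 3·1 + (-2)·0) = (1, 3)
Bw1 = (10, -3)
w1·Bw1 = 1; w1·w1 = 10; μ ≈ 1/10 = 0.100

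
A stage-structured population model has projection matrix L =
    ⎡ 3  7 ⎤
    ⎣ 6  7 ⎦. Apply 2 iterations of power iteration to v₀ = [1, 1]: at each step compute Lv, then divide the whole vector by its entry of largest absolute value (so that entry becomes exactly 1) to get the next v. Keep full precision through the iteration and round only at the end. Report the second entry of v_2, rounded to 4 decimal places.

1.0000

Lv0 = (10.00000, 13.00000); divide by 13.00000 → v1 = (0.76923, 1.00000)
Lv1 = (9.30769, 11.61538); divide by 11.61538 → v2 = (0.80132, 1.00000)
Requested entry of v2: 151/151 = 1.0000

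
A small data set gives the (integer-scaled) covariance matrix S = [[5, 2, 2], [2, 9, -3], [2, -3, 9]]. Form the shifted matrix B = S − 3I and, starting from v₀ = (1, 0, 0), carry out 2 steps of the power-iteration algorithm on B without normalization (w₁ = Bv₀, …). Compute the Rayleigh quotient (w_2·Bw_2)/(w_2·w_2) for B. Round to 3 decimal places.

B = S − 3I has rows (2, 2, 2); (2, 6, -3); (2, -3, 6)
w1 = Bv₀ = (2·1 + 2·0 + 2·0; 2·1 + 6·0 + (-3)·0; 2·1 + (-3)·0 + 6·0) = (2, 2, 2)
w2 = Bw1 = (2·2 + 2·2 + 2·2; 2·2 + 6·2 + (-3)·2; 2·2 + (-3)·2 + 6·2) = (12, 10, 10)
Bw2 = (64, 54, 54)
w2·Bw2 = 1848; w2·w2 = 344; μ ≈ 1848/344 = 5.372

μ ≈ 5.372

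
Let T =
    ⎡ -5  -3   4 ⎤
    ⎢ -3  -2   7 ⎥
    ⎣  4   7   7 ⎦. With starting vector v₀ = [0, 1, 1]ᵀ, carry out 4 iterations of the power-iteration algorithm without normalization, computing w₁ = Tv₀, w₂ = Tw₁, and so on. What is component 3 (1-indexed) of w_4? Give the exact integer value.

w1 = Tv₀ = ((-5)·0 + (-3)·1 + 4·1; (-3)·0 + (-2)·1 + 7·1; 4·0 + 7·1 + 7·1) = (1, 5, 14)
w2 = Tw1 = ((-5)·1 + (-3)·5 + 4·14; (-3)·1 + (-2)·5 + 7·14; 4·1 + 7·5 + 7·14) = (36, 85, 137)
w3 = Tw2 = (113, 681, 1698)
w4 = Tw3 = (4184, 10185, 17105)
The requested component of w4 is 17105.

17105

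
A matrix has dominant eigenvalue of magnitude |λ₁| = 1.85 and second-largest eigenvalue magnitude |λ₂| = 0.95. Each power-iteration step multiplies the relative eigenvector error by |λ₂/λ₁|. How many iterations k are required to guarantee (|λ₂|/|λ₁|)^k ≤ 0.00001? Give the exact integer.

|λ₂/λ₁| = 0.95/1.85 = 0.51351
Need k ≥ ln(0.00001) / ln(0.51351) = -11.5129 / -0.6665 ≈ 17.274
Smallest integer k satisfying the bound: 18

18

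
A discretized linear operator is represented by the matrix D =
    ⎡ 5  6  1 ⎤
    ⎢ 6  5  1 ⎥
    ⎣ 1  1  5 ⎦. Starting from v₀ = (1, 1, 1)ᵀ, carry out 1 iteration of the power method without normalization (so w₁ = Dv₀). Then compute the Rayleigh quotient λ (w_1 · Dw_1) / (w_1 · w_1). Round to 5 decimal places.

11.12463

w1 = Dv₀ = (12, 12, 7)
Dw1 = (139, 139, 59)
w1·Dw1 = 12·139 + 12·139 + 7·59 = 3749; w1·w1 = 12·12 + 12·12 + 7·7 = 337
λ ≈ 3749/337 = 11.12463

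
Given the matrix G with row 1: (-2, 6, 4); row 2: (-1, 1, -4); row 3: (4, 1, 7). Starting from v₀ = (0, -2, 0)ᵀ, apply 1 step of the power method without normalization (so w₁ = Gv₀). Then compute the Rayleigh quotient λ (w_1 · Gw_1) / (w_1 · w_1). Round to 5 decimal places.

λ ≈ 0.28947

w1 = Gv₀ = ((-2)·0 + 6·(-2) + 4·0; (-1)·0 + 1·(-2) + (-4)·0; 4·0 + 1·(-2) + 7·0) = (-12, -2, -2)
Gw1 = (4, 18, -64)
w1·Gw1 = (-12)·4 + (-2)·18 + (-2)·(-64) = 44; w1·w1 = (-12)·(-12) + (-2)·(-2) + (-2)·(-2) = 152
λ ≈ 44/152 = 0.28947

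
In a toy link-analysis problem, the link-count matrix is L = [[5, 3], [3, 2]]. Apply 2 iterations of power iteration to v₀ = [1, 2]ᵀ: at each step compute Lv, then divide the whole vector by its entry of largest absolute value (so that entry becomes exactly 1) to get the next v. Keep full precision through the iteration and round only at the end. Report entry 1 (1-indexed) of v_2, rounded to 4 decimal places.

1.0000

Lv0 = (11.00000, 7.00000); divide by 11.00000 → v1 = (1.00000, 0.63636)
Lv1 = (6.90909, 4.27273); divide by 6.90909 → v2 = (1.00000, 0.61842)
Requested entry of v2: 76/76 = 1.0000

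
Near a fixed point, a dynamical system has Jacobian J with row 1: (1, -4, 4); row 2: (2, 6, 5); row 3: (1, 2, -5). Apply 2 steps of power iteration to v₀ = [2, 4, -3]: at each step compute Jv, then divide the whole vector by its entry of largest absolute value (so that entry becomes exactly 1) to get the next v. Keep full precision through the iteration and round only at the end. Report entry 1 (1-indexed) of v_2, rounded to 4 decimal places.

Jv0 = (-26.00000, 13.00000, 25.00000); divide by -26.00000 → v1 = (1.00000, -0.50000, -0.96154)
Jv1 = (-0.84615, -5.80769, 4.80769); divide by -5.80769 → v2 = (0.14570, 1.00000, -0.82781)
Requested entry of v2: 22/151 = 0.1457

0.1457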